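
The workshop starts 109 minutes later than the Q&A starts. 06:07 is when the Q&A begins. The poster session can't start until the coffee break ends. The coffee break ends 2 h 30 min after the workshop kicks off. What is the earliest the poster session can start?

10:26

The workshop starts at 06:07 + 109 min = 07:56.
The coffee break ends at 07:56 + 150 min = 10:26.
The poster session is bounded by the coffee break, so the earliest it can start is 10:26.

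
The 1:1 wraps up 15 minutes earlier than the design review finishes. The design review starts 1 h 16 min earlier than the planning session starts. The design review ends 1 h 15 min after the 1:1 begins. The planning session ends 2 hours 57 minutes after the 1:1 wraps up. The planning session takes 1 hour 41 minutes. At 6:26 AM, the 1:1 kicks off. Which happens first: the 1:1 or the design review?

The design review ends at 6:26 AM + 75 min = 7:41 AM.
The 1:1 ends at 7:41 AM − 15 min = 7:26 AM.
The planning session ends at 7:26 AM + 177 min = 10:23 AM.
The planning session starts at 10:23 AM − 101 min = 8:42 AM.
The design review starts at 8:42 AM − 76 min = 7:26 AM.
The 1:1 starts at 6:26 AM and the design review starts at 7:26 AM, so the 1:1 is first.

the 1:1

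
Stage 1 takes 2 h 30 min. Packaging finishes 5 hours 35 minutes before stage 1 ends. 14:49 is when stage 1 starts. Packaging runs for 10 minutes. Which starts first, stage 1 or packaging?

Stage 1 ends at 14:49 + 150 min = 17:19.
Packaging ends at 17:19 − 335 min = 11:44.
Packaging starts at 11:44 − 10 min = 11:34.
Stage 1 starts at 14:49 and packaging starts at 11:34, so packaging is first.

packaging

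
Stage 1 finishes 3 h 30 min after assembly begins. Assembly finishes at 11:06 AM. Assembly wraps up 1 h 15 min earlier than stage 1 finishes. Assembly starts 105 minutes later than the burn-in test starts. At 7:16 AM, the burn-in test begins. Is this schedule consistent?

No

Assembly starts at 7:16 AM + 105 min = 9:01 AM.
Stage 1 ends at 9:01 AM + 210 min = 12:31 PM.
Assembly ends at 12:31 PM − 75 min = 11:16 AM.
But assembly is also said to end at 11:06 AM — a 10-minute conflict.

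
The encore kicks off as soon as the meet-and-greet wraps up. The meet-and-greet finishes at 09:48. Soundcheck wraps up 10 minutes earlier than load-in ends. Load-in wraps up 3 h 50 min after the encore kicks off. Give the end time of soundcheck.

The encore starts at 09:48.
Load-in ends at 09:48 + 230 min = 13:38.
Soundcheck ends at 13:38 − 10 min = 13:28.

13:28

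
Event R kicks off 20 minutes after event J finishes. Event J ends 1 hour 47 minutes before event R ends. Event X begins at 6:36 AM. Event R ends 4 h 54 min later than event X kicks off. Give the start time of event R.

Event R ends at 6:36 AM + 294 min = 11:30 AM.
Event J ends at 11:30 AM − 107 min = 9:43 AM.
Event R starts at 9:43 AM + 20 min = 10:03 AM.

10:03 AM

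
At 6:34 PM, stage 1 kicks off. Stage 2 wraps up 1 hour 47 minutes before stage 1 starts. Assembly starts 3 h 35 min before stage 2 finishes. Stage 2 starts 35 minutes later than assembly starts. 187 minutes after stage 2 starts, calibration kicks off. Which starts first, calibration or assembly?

assembly

Stage 2 ends at 6:34 PM − 107 min = 4:47 PM.
Assembly starts at 4:47 PM − 215 min = 1:12 PM.
Stage 2 starts at 1:12 PM + 35 min = 1:47 PM.
Calibration starts at 1:47 PM + 187 min = 4:54 PM.
Calibration starts at 4:54 PM and assembly starts at 1:12 PM, so assembly is first.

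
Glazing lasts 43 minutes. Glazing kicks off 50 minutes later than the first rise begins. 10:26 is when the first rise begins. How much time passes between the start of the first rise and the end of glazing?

93 minutes

Glazing starts at 10:26 + 50 min = 11:16.
Glazing ends at 11:16 + 43 min = 11:59.
From 10:26 to 11:59 is 93 minutes.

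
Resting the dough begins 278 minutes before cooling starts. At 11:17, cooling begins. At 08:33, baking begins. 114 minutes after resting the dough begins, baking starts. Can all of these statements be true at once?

Resting the dough starts at 11:17 − 278 min = 06:39.
Baking starts at 06:39 + 114 min = 08:33.
That matches the stated 08:33, so the schedule is consistent.

Yes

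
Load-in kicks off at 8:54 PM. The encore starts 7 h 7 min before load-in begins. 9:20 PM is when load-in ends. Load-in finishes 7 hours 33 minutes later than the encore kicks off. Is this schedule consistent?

The encore starts at 8:54 PM − 427 min = 1:47 PM.
Load-in ends at 1:47 PM + 453 min = 9:20 PM.
That matches the stated 9:20 PM, so the schedule is consistent.

Yes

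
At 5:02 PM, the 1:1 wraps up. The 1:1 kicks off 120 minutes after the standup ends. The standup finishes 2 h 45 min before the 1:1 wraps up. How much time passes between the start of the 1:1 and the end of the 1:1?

The standup ends at 5:02 PM − 165 min = 2:17 PM.
The 1:1 starts at 2:17 PM + 120 min = 4:17 PM.
From 4:17 PM to 5:02 PM is 45 minutes.

45 minutes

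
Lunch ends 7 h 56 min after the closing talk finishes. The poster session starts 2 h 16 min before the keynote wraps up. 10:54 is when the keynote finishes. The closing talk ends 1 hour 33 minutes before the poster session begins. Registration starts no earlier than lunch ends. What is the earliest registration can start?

15:01

The poster session starts at 10:54 − 136 min = 08:38.
The closing talk ends at 08:38 − 93 min = 07:05.
Lunch ends at 07:05 + 476 min = 15:01.
Registration is bounded by lunch, so the earliest it can start is 15:01.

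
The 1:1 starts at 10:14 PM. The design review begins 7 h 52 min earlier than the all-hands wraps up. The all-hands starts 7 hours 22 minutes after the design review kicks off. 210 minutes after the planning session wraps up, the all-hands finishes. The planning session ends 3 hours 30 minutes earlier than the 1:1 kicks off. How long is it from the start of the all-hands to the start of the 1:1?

0.5 hours

The planning session ends at 10:14 PM − 210 min = 6:44 PM.
The all-hands ends at 6:44 PM + 210 min = 10:14 PM.
The design review starts at 10:14 PM − 472 min = 2:22 PM.
The all-hands starts at 2:22 PM + 442 min = 9:44 PM.
From 9:44 PM to 10:14 PM is 0.5 hours.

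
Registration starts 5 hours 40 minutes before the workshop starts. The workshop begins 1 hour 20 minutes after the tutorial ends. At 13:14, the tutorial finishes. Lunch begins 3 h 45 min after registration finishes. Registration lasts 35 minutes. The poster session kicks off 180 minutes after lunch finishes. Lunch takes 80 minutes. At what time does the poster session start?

The workshop starts at 13:14 + 80 min = 14:34.
Registration starts at 14:34 − 340 min = 08:54.
Registration ends at 08:54 + 35 min = 09:29.
Lunch starts at 09:29 + 225 min = 13:14.
Lunch ends at 13:14 + 80 min = 14:34.
The poster session starts at 14:34 + 180 min = 17:34.

17:34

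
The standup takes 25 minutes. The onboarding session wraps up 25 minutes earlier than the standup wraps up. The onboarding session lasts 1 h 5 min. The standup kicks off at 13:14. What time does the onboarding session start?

The standup ends at 13:14 + 25 min = 13:39.
The onboarding session ends at 13:39 − 25 min = 13:14.
The onboarding session starts at 13:14 − 65 min = 12:09.

12:09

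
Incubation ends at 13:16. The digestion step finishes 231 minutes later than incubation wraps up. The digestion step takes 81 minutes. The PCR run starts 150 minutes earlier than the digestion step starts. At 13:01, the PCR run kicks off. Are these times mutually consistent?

The digestion step ends at 13:16 + 231 min = 17:07.
The digestion step starts at 17:07 − 81 min = 15:46.
The PCR run starts at 15:46 − 150 min = 13:16.
But the PCR run is also said to start at 13:01 — a 15-minute conflict.

No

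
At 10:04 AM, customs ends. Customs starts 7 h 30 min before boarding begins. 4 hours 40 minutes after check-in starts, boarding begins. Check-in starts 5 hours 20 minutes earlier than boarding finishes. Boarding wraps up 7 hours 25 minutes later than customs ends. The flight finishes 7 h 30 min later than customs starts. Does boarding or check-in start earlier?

check-in

Boarding ends at 10:04 AM + 445 min = 5:29 PM.
Check-in starts at 5:29 PM − 320 min = 12:09 PM.
Boarding starts at 12:09 PM + 280 min = 4:49 PM.
Boarding starts at 4:49 PM and check-in starts at 12:09 PM, so check-in is first.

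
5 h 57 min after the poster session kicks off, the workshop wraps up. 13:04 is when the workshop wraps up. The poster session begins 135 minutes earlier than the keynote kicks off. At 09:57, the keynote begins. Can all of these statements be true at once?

No

The poster session starts at 09:57 − 135 min = 07:42.
The workshop ends at 07:42 + 357 min = 13:39.
But the workshop is also said to end at 13:04 — a 35-minute conflict.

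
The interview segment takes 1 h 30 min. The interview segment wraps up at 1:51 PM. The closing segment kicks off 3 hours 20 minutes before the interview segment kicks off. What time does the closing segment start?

9:01 AM

The interview segment starts at 1:51 PM − 90 min = 12:21 PM.
The closing segment starts at 12:21 PM − 200 min = 9:01 AM.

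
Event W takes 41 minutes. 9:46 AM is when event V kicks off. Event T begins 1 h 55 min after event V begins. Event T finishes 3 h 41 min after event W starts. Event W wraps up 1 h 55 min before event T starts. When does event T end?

Event T starts at 9:46 AM + 115 min = 11:41 AM.
Event W ends at 11:41 AM − 115 min = 9:46 AM.
Event W starts at 9:46 AM − 41 min = 9:05 AM.
Event T ends at 9:05 AM + 221 min = 12:46 PM.

12:46 PM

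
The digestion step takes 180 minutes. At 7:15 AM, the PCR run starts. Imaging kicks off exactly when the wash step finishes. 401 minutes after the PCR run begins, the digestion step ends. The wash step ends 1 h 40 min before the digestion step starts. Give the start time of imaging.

The digestion step ends at 7:15 AM + 401 min = 1:56 PM.
The digestion step starts at 1:56 PM − 180 min = 10:56 AM.
The wash step ends at 10:56 AM − 100 min = 9:16 AM.
So imaging starts at 9:16 AM.

9:16 AM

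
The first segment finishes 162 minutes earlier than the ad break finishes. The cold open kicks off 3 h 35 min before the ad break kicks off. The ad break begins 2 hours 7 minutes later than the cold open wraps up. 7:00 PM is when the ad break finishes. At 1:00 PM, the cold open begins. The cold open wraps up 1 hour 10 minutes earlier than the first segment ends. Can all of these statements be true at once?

No

The first segment ends at 7:00 PM − 162 min = 4:18 PM.
The cold open ends at 4:18 PM − 70 min = 3:08 PM.
The ad break starts at 3:08 PM + 127 min = 5:15 PM.
The cold open starts at 5:15 PM − 215 min = 1:40 PM.
But the cold open is also said to start at 1:00 PM — a 40-minute conflict.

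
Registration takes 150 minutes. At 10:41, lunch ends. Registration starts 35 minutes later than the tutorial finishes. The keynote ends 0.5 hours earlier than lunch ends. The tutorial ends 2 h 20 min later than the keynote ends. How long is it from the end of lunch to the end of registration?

4 hours 55 minutes

The keynote ends at 10:41 − 30 min = 10:11.
The tutorial ends at 10:11 + 140 min = 12:31.
Registration starts at 12:31 + 35 min = 13:06.
Registration ends at 13:06 + 150 min = 15:36.
From 10:41 to 15:36 is 4 hours 55 minutes.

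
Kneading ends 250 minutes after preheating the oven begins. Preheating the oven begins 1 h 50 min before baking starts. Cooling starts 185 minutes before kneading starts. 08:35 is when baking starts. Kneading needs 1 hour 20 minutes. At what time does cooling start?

Preheating the oven starts at 08:35 − 110 min = 06:45.
Kneading ends at 06:45 + 250 min = 10:55.
Kneading starts at 10:55 − 80 min = 09:35.
Cooling starts at 09:35 − 185 min = 06:30.

06:30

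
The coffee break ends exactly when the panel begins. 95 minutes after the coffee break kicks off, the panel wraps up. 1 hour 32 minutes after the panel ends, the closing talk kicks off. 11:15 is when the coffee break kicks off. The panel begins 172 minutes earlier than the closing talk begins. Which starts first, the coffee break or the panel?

The panel ends at 11:15 + 95 min = 12:50.
The closing talk starts at 12:50 + 92 min = 14:22.
The panel starts at 14:22 − 172 min = 11:30.
The coffee break starts at 11:15 and the panel starts at 11:30, so the coffee break is first.

the coffee break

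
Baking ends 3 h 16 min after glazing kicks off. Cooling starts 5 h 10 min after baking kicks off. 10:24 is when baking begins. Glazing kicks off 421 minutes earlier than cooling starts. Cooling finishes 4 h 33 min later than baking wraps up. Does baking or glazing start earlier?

Cooling starts at 10:24 + 310 min = 15:34.
Glazing starts at 15:34 − 421 min = 08:33.
Baking starts at 10:24 and glazing starts at 08:33, so glazing is first.

glazing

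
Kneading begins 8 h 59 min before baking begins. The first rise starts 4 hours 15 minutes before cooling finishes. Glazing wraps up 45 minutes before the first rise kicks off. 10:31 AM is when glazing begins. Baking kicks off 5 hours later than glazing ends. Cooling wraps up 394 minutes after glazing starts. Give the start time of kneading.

8:06 AM

Cooling ends at 10:31 AM + 394 min = 5:05 PM.
The first rise starts at 5:05 PM − 255 min = 12:50 PM.
Glazing ends at 12:50 PM − 45 min = 12:05 PM.
Baking starts at 12:05 PM + 300 min = 5:05 PM.
Kneading starts at 5:05 PM − 539 min = 8:06 AM.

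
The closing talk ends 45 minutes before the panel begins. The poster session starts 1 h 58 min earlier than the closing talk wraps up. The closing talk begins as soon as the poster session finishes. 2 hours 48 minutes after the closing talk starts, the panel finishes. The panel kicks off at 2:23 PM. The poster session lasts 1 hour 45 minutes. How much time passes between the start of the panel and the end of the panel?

1 hour 50 minutes

The closing talk ends at 2:23 PM − 45 min = 1:38 PM.
The poster session starts at 1:38 PM − 118 min = 11:40 AM.
The poster session ends at 11:40 AM + 105 min = 1:25 PM.
So the closing talk starts at 1:25 PM.
The panel ends at 1:25 PM + 168 min = 4:13 PM.
From 2:23 PM to 4:13 PM is 1 hour 50 minutes.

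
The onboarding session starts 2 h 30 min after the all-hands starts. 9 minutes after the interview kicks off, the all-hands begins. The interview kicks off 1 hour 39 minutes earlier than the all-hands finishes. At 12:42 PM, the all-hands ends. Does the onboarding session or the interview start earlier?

the interview

The interview starts at 12:42 PM − 99 min = 11:03 AM.
The all-hands starts at 11:03 AM + 9 min = 11:12 AM.
The onboarding session starts at 11:12 AM + 150 min = 1:42 PM.
The onboarding session starts at 1:42 PM and the interview starts at 11:03 AM, so the interview is first.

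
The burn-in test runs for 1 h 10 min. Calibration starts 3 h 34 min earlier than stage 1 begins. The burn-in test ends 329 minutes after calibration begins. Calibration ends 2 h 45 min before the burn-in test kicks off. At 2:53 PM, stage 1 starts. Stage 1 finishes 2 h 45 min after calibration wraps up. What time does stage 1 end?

Calibration starts at 2:53 PM − 214 min = 11:19 AM.
The burn-in test ends at 11:19 AM + 329 min = 4:48 PM.
The burn-in test starts at 4:48 PM − 70 min = 3:38 PM.
Calibration ends at 3:38 PM − 165 min = 12:53 PM.
Stage 1 ends at 12:53 PM + 165 min = 3:38 PM.

3:38 PM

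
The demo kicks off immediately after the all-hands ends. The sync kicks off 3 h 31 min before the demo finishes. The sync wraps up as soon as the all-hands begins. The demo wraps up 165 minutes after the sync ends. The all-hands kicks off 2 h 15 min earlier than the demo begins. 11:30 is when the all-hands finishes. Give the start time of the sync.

08:29

The demo starts at 11:30.
The all-hands starts at 11:30 − 135 min = 09:15.
So the sync ends at 09:15.
The demo ends at 09:15 + 165 min = 12:00.
The sync starts at 12:00 − 211 min = 08:29.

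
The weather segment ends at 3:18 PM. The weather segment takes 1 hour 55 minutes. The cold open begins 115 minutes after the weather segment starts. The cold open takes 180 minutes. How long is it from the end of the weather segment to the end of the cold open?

3 hours

The weather segment starts at 3:18 PM − 115 min = 1:23 PM.
The cold open starts at 1:23 PM + 115 min = 3:18 PM.
The cold open ends at 3:18 PM + 180 min = 6:18 PM.
From 3:18 PM to 6:18 PM is 3 hours.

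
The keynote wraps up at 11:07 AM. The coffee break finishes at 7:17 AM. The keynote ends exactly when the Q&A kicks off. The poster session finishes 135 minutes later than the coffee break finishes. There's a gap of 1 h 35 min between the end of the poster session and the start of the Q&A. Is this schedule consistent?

The poster session ends at 7:17 AM + 135 min = 9:32 AM.
The Q&A starts at 9:32 AM + 95 min = 11:07 AM.
So the keynote ends at 11:07 AM.
That matches the stated 11:07 AM, so the schedule is consistent.

Yes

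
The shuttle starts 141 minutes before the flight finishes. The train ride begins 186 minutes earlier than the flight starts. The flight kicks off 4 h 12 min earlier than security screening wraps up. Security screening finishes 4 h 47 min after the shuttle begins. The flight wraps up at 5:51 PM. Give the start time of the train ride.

The shuttle starts at 5:51 PM − 141 min = 3:30 PM.
Security screening ends at 3:30 PM + 287 min = 8:17 PM.
The flight starts at 8:17 PM − 252 min = 4:05 PM.
The train ride starts at 4:05 PM − 186 min = 12:59 PM.

12:59 PM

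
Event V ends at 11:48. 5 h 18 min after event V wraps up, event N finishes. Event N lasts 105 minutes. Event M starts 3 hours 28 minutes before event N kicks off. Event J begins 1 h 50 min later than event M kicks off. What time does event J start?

13:43

Event N ends at 11:48 + 318 min = 17:06.
Event N starts at 17:06 − 105 min = 15:21.
Event M starts at 15:21 − 208 min = 11:53.
Event J starts at 11:53 + 110 min = 13:43.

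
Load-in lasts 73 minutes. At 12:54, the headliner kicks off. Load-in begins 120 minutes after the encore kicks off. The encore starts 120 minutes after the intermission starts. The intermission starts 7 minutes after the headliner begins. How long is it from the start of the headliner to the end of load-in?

5 h 20 min

The intermission starts at 12:54 + 7 min = 13:01.
The encore starts at 13:01 + 120 min = 15:01.
Load-in starts at 15:01 + 120 min = 17:01.
Load-in ends at 17:01 + 73 min = 18:14.
From 12:54 to 18:14 is 5 h 20 min.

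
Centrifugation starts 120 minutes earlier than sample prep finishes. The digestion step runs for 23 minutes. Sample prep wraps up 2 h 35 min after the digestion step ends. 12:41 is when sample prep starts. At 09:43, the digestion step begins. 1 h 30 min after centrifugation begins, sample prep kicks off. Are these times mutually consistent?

The digestion step ends at 09:43 + 23 min = 10:06.
Sample prep ends at 10:06 + 155 min = 12:41.
Centrifugation starts at 12:41 − 120 min = 10:41.
Sample prep starts at 10:41 + 90 min = 12:11.
But sample prep is also said to start at 12:41 — a 30-minute conflict.

No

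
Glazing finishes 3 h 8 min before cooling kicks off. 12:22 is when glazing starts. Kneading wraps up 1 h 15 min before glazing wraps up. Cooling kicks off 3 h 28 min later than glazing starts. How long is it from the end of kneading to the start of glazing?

55 minutes

Cooling starts at 12:22 + 208 min = 15:50.
Glazing ends at 15:50 − 188 min = 12:42.
Kneading ends at 12:42 − 75 min = 11:27.
From 11:27 to 12:22 is 55 minutes.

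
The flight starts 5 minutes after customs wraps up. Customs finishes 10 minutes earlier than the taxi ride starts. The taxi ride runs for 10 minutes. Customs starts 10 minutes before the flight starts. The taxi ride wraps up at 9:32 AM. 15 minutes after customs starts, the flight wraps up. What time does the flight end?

9:22 AM

The taxi ride starts at 9:32 AM − 10 min = 9:22 AM.
Customs ends at 9:22 AM − 10 min = 9:12 AM.
The flight starts at 9:12 AM + 5 min = 9:17 AM.
Customs starts at 9:17 AM − 10 min = 9:07 AM.
The flight ends at 9:07 AM + 15 min = 9:22 AM.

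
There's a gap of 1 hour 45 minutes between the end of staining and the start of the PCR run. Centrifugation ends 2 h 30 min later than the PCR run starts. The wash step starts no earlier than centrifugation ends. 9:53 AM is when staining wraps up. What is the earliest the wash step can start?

The PCR run starts at 9:53 AM + 105 min = 11:38 AM.
Centrifugation ends at 11:38 AM + 150 min = 2:08 PM.
The wash step is bounded by centrifugation, so the earliest it can start is 2:08 PM.

2:08 PM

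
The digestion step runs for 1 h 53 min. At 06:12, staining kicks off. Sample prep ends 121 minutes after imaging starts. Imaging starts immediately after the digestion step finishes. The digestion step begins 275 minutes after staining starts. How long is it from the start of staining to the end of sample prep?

8 h 29 min

The digestion step starts at 06:12 + 275 min = 10:47.
The digestion step ends at 10:47 + 113 min = 12:40.
So imaging starts at 12:40.
Sample prep ends at 12:40 + 121 min = 14:41.
From 06:12 to 14:41 is 8 h 29 min.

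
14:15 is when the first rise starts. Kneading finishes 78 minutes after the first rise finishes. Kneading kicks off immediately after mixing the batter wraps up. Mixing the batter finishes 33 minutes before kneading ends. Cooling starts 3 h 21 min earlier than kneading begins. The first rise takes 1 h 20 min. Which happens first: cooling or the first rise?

The first rise ends at 14:15 + 80 min = 15:35.
Kneading ends at 15:35 + 78 min = 16:53.
Mixing the batter ends at 16:53 − 33 min = 16:20.
So kneading starts at 16:20.
Cooling starts at 16:20 − 201 min = 12:59.
Cooling starts at 12:59 and the first rise starts at 14:15, so cooling is first.

cooling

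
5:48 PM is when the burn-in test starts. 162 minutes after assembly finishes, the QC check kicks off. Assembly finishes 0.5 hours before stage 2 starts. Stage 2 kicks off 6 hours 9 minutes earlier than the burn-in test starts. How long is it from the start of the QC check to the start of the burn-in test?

Stage 2 starts at 5:48 PM − 369 min = 11:39 AM.
Assembly ends at 11:39 AM − 30 min = 11:09 AM.
The QC check starts at 11:09 AM + 162 min = 1:51 PM.
From 1:51 PM to 5:48 PM is 237 minutes.

237 minutes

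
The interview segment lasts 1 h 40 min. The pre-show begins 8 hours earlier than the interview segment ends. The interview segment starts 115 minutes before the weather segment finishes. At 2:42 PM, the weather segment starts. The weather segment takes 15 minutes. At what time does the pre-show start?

The weather segment ends at 2:42 PM + 15 min = 2:57 PM.
The interview segment starts at 2:57 PM − 115 min = 1:02 PM.
The interview segment ends at 1:02 PM + 100 min = 2:42 PM.
The pre-show starts at 2:42 PM − 480 min = 6:42 AM.

6:42 AM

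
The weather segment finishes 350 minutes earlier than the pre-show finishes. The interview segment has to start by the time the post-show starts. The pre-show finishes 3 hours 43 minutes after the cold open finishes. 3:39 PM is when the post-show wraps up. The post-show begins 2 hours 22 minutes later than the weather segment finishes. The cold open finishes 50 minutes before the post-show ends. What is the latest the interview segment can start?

The cold open ends at 3:39 PM − 50 min = 2:49 PM.
The pre-show ends at 2:49 PM + 223 min = 6:32 PM.
The weather segment ends at 6:32 PM − 350 min = 12:42 PM.
The post-show starts at 12:42 PM + 142 min = 3:04 PM.
The interview segment is bounded by the post-show, so the latest it can start is 3:04 PM.

3:04 PM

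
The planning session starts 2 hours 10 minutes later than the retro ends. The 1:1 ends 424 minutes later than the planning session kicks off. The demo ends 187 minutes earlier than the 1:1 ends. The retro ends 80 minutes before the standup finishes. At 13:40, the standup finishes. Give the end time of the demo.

18:27

The retro ends at 13:40 − 80 min = 12:20.
The planning session starts at 12:20 + 130 min = 14:30.
The 1:1 ends at 14:30 + 424 min = 21:34.
The demo ends at 21:34 − 187 min = 18:27.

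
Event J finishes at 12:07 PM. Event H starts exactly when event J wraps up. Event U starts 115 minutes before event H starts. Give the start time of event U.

Event H starts at 12:07 PM.
Event U starts at 12:07 PM − 115 min = 10:12 AM.

10:12 AM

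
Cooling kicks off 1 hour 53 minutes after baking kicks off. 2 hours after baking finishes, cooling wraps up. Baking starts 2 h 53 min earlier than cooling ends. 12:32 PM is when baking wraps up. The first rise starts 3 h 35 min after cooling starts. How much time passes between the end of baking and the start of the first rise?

4 h 35 min

Cooling ends at 12:32 PM + 120 min = 2:32 PM.
Baking starts at 2:32 PM − 173 min = 11:39 AM.
Cooling starts at 11:39 AM + 113 min = 1:32 PM.
The first rise starts at 1:32 PM + 215 min = 5:07 PM.
From 12:32 PM to 5:07 PM is 4 h 35 min.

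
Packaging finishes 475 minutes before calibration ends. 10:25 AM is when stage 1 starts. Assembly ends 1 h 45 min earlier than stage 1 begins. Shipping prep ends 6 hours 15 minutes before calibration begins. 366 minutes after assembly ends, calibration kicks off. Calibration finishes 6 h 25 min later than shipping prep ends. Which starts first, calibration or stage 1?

stage 1

Assembly ends at 10:25 AM − 105 min = 8:40 AM.
Calibration starts at 8:40 AM + 366 min = 2:46 PM.
Calibration starts at 2:46 PM and stage 1 starts at 10:25 AM, so stage 1 is first.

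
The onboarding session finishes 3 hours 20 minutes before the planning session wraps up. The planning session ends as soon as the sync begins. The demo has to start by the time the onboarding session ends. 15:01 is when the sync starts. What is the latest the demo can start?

The planning session ends at 15:01.
The onboarding session ends at 15:01 − 200 min = 11:41.
The demo is bounded by the onboarding session, so the latest it can start is 11:41.

11:41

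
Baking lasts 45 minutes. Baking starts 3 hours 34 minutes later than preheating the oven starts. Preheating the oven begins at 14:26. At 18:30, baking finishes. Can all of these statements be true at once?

No

Baking starts at 14:26 + 214 min = 18:00.
Baking ends at 18:00 + 45 min = 18:45.
But baking is also said to end at 18:30 — a 15-minute conflict.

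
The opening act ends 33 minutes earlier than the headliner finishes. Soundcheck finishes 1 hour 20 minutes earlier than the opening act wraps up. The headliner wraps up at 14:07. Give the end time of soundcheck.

The opening act ends at 14:07 − 33 min = 13:34.
Soundcheck ends at 13:34 − 80 min = 12:14.

12:14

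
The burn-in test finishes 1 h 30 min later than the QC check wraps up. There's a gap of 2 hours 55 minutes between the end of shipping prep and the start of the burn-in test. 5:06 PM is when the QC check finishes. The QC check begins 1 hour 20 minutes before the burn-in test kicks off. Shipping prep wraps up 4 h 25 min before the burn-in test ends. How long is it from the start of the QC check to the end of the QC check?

1 h 20 min

The burn-in test ends at 5:06 PM + 90 min = 6:36 PM.
Shipping prep ends at 6:36 PM − 265 min = 2:11 PM.
The burn-in test starts at 2:11 PM + 175 min = 5:06 PM.
The QC check starts at 5:06 PM − 80 min = 3:46 PM.
From 3:46 PM to 5:06 PM is 1 h 20 min.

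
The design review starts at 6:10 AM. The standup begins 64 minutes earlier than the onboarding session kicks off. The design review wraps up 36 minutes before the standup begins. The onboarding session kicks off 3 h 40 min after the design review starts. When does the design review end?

The onboarding session starts at 6:10 AM + 220 min = 9:50 AM.
The standup starts at 9:50 AM − 64 min = 8:46 AM.
The design review ends at 8:46 AM − 36 min = 8:10 AM.

8:10 AM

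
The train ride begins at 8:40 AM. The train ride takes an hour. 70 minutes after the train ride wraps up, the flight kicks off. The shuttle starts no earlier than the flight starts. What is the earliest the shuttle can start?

10:50 AM

The train ride ends at 8:40 AM + 60 min = 9:40 AM.
The flight starts at 9:40 AM + 70 min = 10:50 AM.
The shuttle is bounded by the flight, so the earliest it can start is 10:50 AM.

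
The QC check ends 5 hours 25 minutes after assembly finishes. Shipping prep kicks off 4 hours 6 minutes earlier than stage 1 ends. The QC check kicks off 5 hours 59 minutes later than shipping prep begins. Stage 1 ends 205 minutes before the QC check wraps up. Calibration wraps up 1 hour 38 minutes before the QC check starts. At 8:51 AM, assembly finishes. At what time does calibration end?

The QC check ends at 8:51 AM + 325 min = 2:16 PM.
Stage 1 ends at 2:16 PM − 205 min = 10:51 AM.
Shipping prep starts at 10:51 AM − 246 min = 6:45 AM.
The QC check starts at 6:45 AM + 359 min = 12:44 PM.
Calibration ends at 12:44 PM − 98 min = 11:06 AM.

11:06 AM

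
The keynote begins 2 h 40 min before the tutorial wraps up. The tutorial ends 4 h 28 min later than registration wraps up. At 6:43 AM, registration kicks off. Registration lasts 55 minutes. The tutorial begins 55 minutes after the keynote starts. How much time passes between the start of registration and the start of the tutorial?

3 hours 38 minutes

Registration ends at 6:43 AM + 55 min = 7:38 AM.
The tutorial ends at 7:38 AM + 268 min = 12:06 PM.
The keynote starts at 12:06 PM − 160 min = 9:26 AM.
The tutorial starts at 9:26 AM + 55 min = 10:21 AM.
From 6:43 AM to 10:21 AM is 3 hours 38 minutes.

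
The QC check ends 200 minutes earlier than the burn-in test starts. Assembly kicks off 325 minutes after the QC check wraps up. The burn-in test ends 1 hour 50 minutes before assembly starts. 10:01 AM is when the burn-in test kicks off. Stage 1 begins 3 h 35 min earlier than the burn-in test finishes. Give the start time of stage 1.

6:41 AM

The QC check ends at 10:01 AM − 200 min = 6:41 AM.
Assembly starts at 6:41 AM + 325 min = 12:06 PM.
The burn-in test ends at 12:06 PM − 110 min = 10:16 AM.
Stage 1 starts at 10:16 AM − 215 min = 6:41 AM.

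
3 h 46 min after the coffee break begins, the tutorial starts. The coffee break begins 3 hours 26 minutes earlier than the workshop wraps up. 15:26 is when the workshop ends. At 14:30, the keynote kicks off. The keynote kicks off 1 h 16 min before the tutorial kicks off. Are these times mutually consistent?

Yes

The coffee break starts at 15:26 − 206 min = 12:00.
The tutorial starts at 12:00 + 226 min = 15:46.
The keynote starts at 15:46 − 76 min = 14:30.
That matches the stated 14:30, so the schedule is consistent.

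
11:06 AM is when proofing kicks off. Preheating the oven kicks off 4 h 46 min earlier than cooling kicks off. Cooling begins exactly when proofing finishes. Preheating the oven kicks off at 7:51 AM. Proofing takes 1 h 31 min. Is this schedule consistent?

Yes

Proofing ends at 11:06 AM + 91 min = 12:37 PM.
So cooling starts at 12:37 PM.
Preheating the oven starts at 12:37 PM − 286 min = 7:51 AM.
That matches the stated 7:51 AM, so the schedule is consistent.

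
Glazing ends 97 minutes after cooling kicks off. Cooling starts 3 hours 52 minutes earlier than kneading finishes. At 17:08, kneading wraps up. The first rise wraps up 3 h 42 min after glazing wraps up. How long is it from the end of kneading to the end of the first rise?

Cooling starts at 17:08 − 232 min = 13:16.
Glazing ends at 13:16 + 97 min = 14:53.
The first rise ends at 14:53 + 222 min = 18:35.
From 17:08 to 18:35 is 87 minutes.

87 minutes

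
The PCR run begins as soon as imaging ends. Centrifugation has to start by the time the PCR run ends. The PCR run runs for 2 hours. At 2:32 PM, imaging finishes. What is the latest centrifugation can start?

The PCR run starts at 2:32 PM.
The PCR run ends at 2:32 PM + 120 min = 4:32 PM.
Centrifugation is bounded by the PCR run, so the latest it can start is 4:32 PM.

4:32 PM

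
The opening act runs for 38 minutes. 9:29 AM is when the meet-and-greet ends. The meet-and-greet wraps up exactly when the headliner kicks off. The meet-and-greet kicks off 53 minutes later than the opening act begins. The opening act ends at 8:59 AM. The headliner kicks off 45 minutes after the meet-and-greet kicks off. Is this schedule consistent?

The opening act starts at 8:59 AM − 38 min = 8:21 AM.
The meet-and-greet starts at 8:21 AM + 53 min = 9:14 AM.
The headliner starts at 9:14 AM + 45 min = 9:59 AM.
So the meet-and-greet ends at 9:59 AM.
But the meet-and-greet is also said to end at 9:29 AM — a 30-minute conflict.

No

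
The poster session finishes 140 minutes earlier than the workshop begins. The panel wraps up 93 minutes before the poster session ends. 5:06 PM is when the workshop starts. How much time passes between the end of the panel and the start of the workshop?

The poster session ends at 5:06 PM − 140 min = 2:46 PM.
The panel ends at 2:46 PM − 93 min = 1:13 PM.
From 1:13 PM to 5:06 PM is 3 h 53 min.

3 h 53 min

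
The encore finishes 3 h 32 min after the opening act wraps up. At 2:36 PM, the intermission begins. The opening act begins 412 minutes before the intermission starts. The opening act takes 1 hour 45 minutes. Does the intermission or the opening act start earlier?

the opening act

The opening act starts at 2:36 PM − 412 min = 7:44 AM.
The intermission starts at 2:36 PM and the opening act starts at 7:44 AM, so the opening act is first.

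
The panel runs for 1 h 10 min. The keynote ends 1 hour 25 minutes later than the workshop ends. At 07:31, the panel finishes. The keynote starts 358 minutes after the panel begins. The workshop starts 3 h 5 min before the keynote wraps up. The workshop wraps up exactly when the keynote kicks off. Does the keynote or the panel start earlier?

the panel

The panel starts at 07:31 − 70 min = 06:21.
The keynote starts at 06:21 + 358 min = 12:19.
The keynote starts at 12:19 and the panel starts at 06:21, so the panel is first.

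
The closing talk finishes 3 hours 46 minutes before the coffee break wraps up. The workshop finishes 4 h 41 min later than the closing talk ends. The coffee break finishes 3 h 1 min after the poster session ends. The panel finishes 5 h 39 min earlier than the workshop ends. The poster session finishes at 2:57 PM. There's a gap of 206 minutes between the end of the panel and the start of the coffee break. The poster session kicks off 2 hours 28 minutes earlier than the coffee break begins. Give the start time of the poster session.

The coffee break ends at 2:57 PM + 181 min = 5:58 PM.
The closing talk ends at 5:58 PM − 226 min = 2:12 PM.
The workshop ends at 2:12 PM + 281 min = 6:53 PM.
The panel ends at 6:53 PM − 339 min = 1:14 PM.
The coffee break starts at 1:14 PM + 206 min = 4:40 PM.
The poster session starts at 4:40 PM − 148 min = 2:12 PM.

2:12 PM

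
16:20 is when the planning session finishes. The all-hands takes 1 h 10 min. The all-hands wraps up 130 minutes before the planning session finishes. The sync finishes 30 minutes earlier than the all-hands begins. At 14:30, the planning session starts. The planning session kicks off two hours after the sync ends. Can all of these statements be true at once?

Yes

The all-hands ends at 16:20 − 130 min = 14:10.
The all-hands starts at 14:10 − 70 min = 13:00.
The sync ends at 13:00 − 30 min = 12:30.
The planning session starts at 12:30 + 120 min = 14:30.
That matches the stated 14:30, so the schedule is consistent.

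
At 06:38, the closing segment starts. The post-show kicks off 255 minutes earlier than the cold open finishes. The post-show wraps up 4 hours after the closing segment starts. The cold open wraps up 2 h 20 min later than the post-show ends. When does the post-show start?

08:43

The post-show ends at 06:38 + 240 min = 10:38.
The cold open ends at 10:38 + 140 min = 12:58.
The post-show starts at 12:58 − 255 min = 08:43.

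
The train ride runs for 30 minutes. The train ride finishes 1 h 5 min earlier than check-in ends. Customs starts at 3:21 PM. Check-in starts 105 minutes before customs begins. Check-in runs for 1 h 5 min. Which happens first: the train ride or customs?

Check-in starts at 3:21 PM − 105 min = 1:36 PM.
Check-in ends at 1:36 PM + 65 min = 2:41 PM.
The train ride ends at 2:41 PM − 65 min = 1:36 PM.
The train ride starts at 1:36 PM − 30 min = 1:06 PM.
The train ride starts at 1:06 PM and customs starts at 3:21 PM, so the train ride is first.

the train ride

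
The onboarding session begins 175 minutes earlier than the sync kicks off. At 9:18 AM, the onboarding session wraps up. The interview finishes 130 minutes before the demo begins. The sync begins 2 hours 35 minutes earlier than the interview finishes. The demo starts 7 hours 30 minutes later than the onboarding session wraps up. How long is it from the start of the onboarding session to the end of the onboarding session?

10 minutes

The demo starts at 9:18 AM + 450 min = 4:48 PM.
The interview ends at 4:48 PM − 130 min = 2:38 PM.
The sync starts at 2:38 PM − 155 min = 12:03 PM.
The onboarding session starts at 12:03 PM − 175 min = 9:08 AM.
From 9:08 AM to 9:18 AM is 10 minutes.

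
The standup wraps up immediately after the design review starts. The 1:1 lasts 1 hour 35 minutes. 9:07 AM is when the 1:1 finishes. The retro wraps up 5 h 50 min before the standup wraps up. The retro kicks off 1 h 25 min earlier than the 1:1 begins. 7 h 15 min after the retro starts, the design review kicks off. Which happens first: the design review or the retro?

The 1:1 starts at 9:07 AM − 95 min = 7:32 AM.
The retro starts at 7:32 AM − 85 min = 6:07 AM.
The design review starts at 6:07 AM + 435 min = 1:22 PM.
The design review starts at 1:22 PM and the retro starts at 6:07 AM, so the retro is first.

the retro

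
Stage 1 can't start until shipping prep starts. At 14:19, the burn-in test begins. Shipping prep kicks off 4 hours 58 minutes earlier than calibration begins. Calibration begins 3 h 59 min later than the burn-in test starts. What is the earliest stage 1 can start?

13:20

Calibration starts at 14:19 + 239 min = 18:18.
Shipping prep starts at 18:18 − 298 min = 13:20.
Stage 1 is bounded by shipping prep, so the earliest it can start is 13:20.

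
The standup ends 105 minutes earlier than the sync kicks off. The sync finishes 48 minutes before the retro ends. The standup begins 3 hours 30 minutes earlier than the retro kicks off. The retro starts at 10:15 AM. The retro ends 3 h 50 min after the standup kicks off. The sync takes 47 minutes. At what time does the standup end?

The standup starts at 10:15 AM − 210 min = 6:45 AM.
The retro ends at 6:45 AM + 230 min = 10:35 AM.
The sync ends at 10:35 AM − 48 min = 9:47 AM.
The sync starts at 9:47 AM − 47 min = 9:00 AM.
The standup ends at 9:00 AM − 105 min = 7:15 AM.

7:15 AM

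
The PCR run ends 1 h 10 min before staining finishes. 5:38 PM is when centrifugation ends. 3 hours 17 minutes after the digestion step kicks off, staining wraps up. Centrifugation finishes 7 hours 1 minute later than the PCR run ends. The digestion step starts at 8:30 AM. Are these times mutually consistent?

Yes

Staining ends at 8:30 AM + 197 min = 11:47 AM.
The PCR run ends at 11:47 AM − 70 min = 10:37 AM.
Centrifugation ends at 10:37 AM + 421 min = 5:38 PM.
That matches the stated 5:38 PM, so the schedule is consistent.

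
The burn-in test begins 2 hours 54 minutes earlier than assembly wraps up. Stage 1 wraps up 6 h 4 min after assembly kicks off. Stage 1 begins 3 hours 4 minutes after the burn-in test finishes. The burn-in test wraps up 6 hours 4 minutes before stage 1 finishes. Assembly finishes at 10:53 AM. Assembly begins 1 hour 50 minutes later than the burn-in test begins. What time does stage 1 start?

The burn-in test starts at 10:53 AM − 174 min = 7:59 AM.
Assembly starts at 7:59 AM + 110 min = 9:49 AM.
Stage 1 ends at 9:49 AM + 364 min = 3:53 PM.
The burn-in test ends at 3:53 PM − 364 min = 9:49 AM.
Stage 1 starts at 9:49 AM + 184 min = 12:53 PM.

12:53 PM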